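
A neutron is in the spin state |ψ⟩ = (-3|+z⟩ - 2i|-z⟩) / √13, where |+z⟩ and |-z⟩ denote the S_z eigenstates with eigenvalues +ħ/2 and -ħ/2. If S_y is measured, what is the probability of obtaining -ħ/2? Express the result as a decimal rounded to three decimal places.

|-y⟩ = (|+z⟩ - i|-z⟩)/√2, so ⟨-y|ψ⟩ = (-1) / (√2·√13).
P = |-1|² / 26 = 1/26.

0.038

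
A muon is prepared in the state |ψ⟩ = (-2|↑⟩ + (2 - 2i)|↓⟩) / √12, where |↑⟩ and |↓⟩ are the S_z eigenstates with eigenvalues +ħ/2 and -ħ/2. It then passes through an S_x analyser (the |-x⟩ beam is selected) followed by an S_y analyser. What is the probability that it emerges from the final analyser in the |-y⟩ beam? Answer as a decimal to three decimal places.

First analyser (S_x): P(|-x⟩) = |⟨-x|ψ⟩|² = 20/24.
After stage 1 the state is |-x⟩; P(|-y⟩) = |⟨-y|-x⟩|² = 1/2.
Joint probability = 20/24 × 1/2 = 0.417.

0.417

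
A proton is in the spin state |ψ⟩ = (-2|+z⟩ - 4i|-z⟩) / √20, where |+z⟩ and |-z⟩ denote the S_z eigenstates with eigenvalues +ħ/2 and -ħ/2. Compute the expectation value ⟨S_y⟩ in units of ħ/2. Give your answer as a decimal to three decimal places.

⟨σ_y⟩ = 2 Im(a* b)/(|a|²+|b|²) with a = -2, b = -4i.
a* b = 8i, so ⟨σ_y⟩ = 16/20.
⟨S_y⟩ = (ħ/2)·⟨σ_y⟩.

0.800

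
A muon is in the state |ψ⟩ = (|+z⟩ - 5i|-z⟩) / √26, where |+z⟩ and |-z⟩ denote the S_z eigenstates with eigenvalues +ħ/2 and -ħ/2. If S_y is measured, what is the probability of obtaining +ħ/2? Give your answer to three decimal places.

0.308

|+y⟩ = (|+z⟩ + i|-z⟩)/√2, so ⟨+y|ψ⟩ = (-4) / (√2·√26).
P = |-4|² / 52 = 16/52.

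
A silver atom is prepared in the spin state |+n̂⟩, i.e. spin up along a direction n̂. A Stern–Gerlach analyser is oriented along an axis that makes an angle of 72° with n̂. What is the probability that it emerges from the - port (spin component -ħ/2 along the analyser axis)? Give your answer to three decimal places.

0.345

For spin-½, the probability of finding spin-up along an axis at angle θ to the initial spin direction is cos²(θ/2); spin-down is sin²(θ/2).
θ = 72°, so P = sin²(36°) ≈ 0.345.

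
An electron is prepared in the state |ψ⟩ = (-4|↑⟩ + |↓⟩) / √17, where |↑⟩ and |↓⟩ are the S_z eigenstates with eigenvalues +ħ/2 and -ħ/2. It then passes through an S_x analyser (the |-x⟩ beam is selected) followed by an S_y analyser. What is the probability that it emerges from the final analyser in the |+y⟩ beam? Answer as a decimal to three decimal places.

0.368

First analyser (S_x): P(|-x⟩) = |⟨-x|ψ⟩|² = 25/34.
After stage 1 the state is |-x⟩; P(|+y⟩) = |⟨+y|-x⟩|² = 1/2.
Joint probability = 25/34 × 1/2 = 0.368.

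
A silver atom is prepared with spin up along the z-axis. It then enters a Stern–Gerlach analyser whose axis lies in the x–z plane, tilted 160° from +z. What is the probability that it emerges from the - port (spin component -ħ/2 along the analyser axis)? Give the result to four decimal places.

0.9698

For spin-½, the probability of finding spin-up along an axis at angle θ to the initial spin direction is cos²(θ/2); spin-down is sin²(θ/2).
θ = 160°, so P = sin²(80°) ≈ 0.9698.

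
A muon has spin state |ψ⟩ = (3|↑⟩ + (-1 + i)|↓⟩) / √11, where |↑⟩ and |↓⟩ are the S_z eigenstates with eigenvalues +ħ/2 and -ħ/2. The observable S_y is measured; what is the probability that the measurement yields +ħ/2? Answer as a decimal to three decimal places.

|+y⟩ = (|↑⟩ + i|↓⟩)/√2, so ⟨+y|ψ⟩ = (4 + i) / (√2·√11).
P = |4 + i|² / 22 = 17/22.

0.773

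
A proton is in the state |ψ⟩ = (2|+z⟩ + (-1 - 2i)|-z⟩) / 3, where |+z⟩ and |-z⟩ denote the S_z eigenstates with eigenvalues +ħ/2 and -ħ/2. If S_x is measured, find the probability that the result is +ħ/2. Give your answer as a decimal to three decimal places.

|+x⟩ = (|+z⟩ + |-z⟩)/√2, so ⟨+x|ψ⟩ = (1 - 2i) / (√2·3).
P = |1 - 2i|² / 18 = 5/18.

0.278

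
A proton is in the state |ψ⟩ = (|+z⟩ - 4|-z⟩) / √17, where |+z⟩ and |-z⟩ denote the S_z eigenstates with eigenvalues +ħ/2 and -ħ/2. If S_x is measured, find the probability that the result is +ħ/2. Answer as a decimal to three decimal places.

0.265

|+x⟩ = (|+z⟩ + |-z⟩)/√2, so ⟨+x|ψ⟩ = (-3) / (√2·√17).
P = |-3|² / 34 = 9/34.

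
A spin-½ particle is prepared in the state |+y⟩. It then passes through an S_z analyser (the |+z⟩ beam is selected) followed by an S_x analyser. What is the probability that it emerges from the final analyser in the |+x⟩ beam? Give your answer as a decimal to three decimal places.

0.250

First analyser (S_z): from |+y⟩, P(|+z⟩) = 1/2.
After stage 1 the state is |+z⟩; P(|+x⟩) = |⟨+x|+z⟩|² = 1/2.
Joint probability = 1/2 × 1/2 = 0.250.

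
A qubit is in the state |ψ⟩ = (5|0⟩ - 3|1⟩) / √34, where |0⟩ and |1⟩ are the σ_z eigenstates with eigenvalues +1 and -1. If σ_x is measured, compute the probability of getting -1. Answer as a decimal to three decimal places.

0.941

|-x⟩ = (|0⟩ - |1⟩)/√2, so ⟨-x|ψ⟩ = (8) / (√2·√34).
P = |8|² / 68 = 64/68.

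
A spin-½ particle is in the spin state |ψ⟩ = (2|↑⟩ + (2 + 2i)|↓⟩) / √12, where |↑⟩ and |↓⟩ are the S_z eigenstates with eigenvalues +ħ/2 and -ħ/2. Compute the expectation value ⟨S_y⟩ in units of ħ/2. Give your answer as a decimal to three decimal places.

⟨σ_y⟩ = 2 Im(a* b)/(|a|²+|b|²) with a = 2, b = (2 + 2i).
a* b = (4 + 4i), so ⟨σ_y⟩ = 8/12.
⟨S_y⟩ = (ħ/2)·⟨σ_y⟩.

0.667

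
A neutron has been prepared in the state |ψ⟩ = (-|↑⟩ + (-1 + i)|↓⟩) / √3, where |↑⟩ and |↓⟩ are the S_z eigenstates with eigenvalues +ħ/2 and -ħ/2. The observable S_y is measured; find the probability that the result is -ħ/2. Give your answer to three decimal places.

|-y⟩ = (|↑⟩ - i|↓⟩)/√2, so ⟨-y|ψ⟩ = (-2 - i) / (√2·√3).
P = |-2 - i|² / 6 = 5/6.

0.833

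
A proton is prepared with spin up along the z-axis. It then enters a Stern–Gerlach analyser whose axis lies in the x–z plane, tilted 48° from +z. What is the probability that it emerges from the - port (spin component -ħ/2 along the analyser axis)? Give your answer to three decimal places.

For spin-½, the probability of finding spin-up along an axis at angle θ to the initial spin direction is cos²(θ/2); spin-down is sin²(θ/2).
θ = 48°, so P = sin²(24°) ≈ 0.165.

0.165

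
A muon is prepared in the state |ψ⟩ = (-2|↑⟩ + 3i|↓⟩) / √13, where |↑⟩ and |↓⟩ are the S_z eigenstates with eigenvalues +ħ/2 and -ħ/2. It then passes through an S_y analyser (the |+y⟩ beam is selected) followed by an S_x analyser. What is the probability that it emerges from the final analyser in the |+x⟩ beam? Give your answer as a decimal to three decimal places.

First analyser (S_y): P(|+y⟩) = |⟨+y|ψ⟩|² = 1/26.
After stage 1 the state is |+y⟩; P(|+x⟩) = |⟨+x|+y⟩|² = 1/2.
Joint probability = 1/26 × 1/2 = 0.019.

0.019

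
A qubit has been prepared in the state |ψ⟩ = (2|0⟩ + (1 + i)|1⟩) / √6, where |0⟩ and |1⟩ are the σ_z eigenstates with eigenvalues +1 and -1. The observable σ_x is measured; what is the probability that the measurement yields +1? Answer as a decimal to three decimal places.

|+x⟩ = (|0⟩ + |1⟩)/√2, so ⟨+x|ψ⟩ = (3 + i) / (√2·√6).
P = |3 + i|² / 12 = 10/12.

0.833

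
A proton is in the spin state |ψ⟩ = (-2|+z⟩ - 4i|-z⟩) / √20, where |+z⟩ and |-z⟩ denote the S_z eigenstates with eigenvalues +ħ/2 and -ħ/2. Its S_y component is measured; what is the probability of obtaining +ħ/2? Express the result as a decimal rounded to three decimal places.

|+y⟩ = (|+z⟩ + i|-z⟩)/√2, so ⟨+y|ψ⟩ = (-6) / (√2·√20).
P = |-6|² / 40 = 36/40.

0.900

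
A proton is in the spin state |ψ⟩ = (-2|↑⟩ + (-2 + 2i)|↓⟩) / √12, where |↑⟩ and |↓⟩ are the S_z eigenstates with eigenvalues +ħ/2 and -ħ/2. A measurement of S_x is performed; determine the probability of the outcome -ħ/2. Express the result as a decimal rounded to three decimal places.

|-x⟩ = (|↑⟩ - |↓⟩)/√2, so ⟨-x|ψ⟩ = (-2i) / (√2·√12).
P = |-2i|² / 24 = 4/24.

0.167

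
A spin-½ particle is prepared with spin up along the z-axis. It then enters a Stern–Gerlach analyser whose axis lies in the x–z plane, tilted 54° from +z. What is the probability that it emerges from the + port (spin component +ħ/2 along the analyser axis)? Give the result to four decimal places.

For spin-½, the probability of finding spin-up along an axis at angle θ to the initial spin direction is cos²(θ/2); spin-down is sin²(θ/2).
θ = 54°, so P = cos²(27°) ≈ 0.7939.

0.7939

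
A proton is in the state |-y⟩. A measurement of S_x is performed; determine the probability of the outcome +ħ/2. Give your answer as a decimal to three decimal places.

0.500

In the S_z basis, |-y⟩ = (|↑⟩ - i|↓⟩)/√2 and |+x⟩ = (|↑⟩ + |↓⟩)/√2.
|⟨+x|-y⟩|² = 1/2.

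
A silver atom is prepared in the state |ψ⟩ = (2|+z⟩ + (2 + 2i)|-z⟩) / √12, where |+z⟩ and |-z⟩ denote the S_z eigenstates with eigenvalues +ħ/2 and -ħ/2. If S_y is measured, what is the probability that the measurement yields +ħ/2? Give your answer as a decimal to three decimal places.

|+y⟩ = (|+z⟩ + i|-z⟩)/√2, so ⟨+y|ψ⟩ = (4 - 2i) / (√2·√12).
P = |4 - 2i|² / 24 = 20/24.

0.833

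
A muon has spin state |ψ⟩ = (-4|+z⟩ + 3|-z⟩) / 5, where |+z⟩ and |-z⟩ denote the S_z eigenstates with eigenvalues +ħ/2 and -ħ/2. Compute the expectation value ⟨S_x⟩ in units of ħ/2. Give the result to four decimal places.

-0.9600

⟨σ_x⟩ = 2 Re(a* b)/(|a|²+|b|²) with a = -4, b = 3.
a* b = -12, so ⟨σ_x⟩ = -24/25.
⟨S_x⟩ = (ħ/2)·⟨σ_x⟩.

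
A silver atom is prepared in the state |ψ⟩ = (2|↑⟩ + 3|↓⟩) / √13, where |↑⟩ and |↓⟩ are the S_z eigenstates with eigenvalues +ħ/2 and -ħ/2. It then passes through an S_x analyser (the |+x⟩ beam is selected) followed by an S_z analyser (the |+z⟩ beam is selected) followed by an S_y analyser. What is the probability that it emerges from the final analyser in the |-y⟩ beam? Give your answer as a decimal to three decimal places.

0.240

First analyser (S_x): P(|+x⟩) = |⟨+x|ψ⟩|² = 25/26.
After stage 1 the state is |+x⟩; P(|+z⟩) = |⟨+z|+x⟩|² = 1/2.
After stage 2 the state is |+z⟩; P(|-y⟩) = |⟨-y|+z⟩|² = 1/2.
Joint probability = 25/26 × 1/2 × 1/2 = 0.240.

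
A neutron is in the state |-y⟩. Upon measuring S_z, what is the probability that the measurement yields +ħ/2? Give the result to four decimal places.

0.5000

In the S_z basis, |-y⟩ = (|+z⟩ - i|-z⟩)/√2 and |+z⟩ = |+z⟩.
|⟨+z|-y⟩|² = 1/2.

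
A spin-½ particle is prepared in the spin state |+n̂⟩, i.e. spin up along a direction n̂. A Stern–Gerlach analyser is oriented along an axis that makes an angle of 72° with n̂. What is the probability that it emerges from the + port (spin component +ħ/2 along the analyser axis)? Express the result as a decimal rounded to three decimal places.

0.655

For spin-½, the probability of finding spin-up along an axis at angle θ to the initial spin direction is cos²(θ/2); spin-down is sin²(θ/2).
θ = 72°, so P = cos²(36°) ≈ 0.655.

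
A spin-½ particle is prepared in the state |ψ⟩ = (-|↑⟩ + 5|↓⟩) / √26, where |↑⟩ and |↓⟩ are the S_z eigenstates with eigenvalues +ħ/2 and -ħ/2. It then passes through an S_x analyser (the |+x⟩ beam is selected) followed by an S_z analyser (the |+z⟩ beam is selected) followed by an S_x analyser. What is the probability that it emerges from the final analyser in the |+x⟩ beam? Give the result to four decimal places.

0.0769

First analyser (S_x): P(|+x⟩) = |⟨+x|ψ⟩|² = 16/52.
After stage 1 the state is |+x⟩; P(|+z⟩) = |⟨+z|+x⟩|² = 1/2.
After stage 2 the state is |+z⟩; P(|+x⟩) = |⟨+x|+z⟩|² = 1/2.
Joint probability = 16/52 × 1/2 × 1/2 = 0.0769.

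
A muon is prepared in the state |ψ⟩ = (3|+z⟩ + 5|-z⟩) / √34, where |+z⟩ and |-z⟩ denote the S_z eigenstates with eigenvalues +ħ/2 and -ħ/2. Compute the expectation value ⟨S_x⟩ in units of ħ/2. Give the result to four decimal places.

⟨σ_x⟩ = 2 Re(a* b)/(|a|²+|b|²) with a = 3, b = 5.
a* b = 15, so ⟨σ_x⟩ = 30/34.
⟨S_x⟩ = (ħ/2)·⟨σ_x⟩.

0.8824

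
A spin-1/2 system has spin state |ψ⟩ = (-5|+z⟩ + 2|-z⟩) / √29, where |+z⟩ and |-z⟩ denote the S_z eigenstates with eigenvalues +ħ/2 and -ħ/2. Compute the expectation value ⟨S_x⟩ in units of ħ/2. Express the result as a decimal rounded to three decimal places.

⟨σ_x⟩ = 2 Re(a* b)/(|a|²+|b|²) with a = -5, b = 2.
a* b = -10, so ⟨σ_x⟩ = -20/29.
⟨S_x⟩ = (ħ/2)·⟨σ_x⟩.

-0.690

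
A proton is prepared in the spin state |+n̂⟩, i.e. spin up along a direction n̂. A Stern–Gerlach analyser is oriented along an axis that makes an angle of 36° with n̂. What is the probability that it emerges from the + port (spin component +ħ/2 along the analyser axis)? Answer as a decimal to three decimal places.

For spin-½, the probability of finding spin-up along an axis at angle θ to the initial spin direction is cos²(θ/2); spin-down is sin²(θ/2).
θ = 36°, so P = cos²(18°) ≈ 0.905.

0.905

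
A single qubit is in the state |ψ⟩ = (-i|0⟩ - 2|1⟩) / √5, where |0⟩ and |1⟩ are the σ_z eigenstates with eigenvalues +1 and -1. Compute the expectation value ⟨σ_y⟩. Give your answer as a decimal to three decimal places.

-0.800

⟨σ_y⟩ = 2 Im(a* b)/(|a|²+|b|²) with a = -i, b = -2.
a* b = -2i, so ⟨σ_y⟩ = -4/5.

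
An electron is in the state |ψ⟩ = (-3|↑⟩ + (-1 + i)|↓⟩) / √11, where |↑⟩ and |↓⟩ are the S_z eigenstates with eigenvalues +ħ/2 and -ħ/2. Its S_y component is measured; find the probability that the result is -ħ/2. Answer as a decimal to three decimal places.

|-y⟩ = (|↑⟩ - i|↓⟩)/√2, so ⟨-y|ψ⟩ = (-4 - i) / (√2·√11).
P = |-4 - i|² / 22 = 17/22.

0.773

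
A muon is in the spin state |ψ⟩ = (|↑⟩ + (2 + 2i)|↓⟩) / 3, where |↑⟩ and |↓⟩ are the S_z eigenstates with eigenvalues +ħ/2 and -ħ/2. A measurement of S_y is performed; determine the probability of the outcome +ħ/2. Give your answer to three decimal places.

|+y⟩ = (|↑⟩ + i|↓⟩)/√2, so ⟨+y|ψ⟩ = (3 - 2i) / (√2·3).
P = |3 - 2i|² / 18 = 13/18.

0.722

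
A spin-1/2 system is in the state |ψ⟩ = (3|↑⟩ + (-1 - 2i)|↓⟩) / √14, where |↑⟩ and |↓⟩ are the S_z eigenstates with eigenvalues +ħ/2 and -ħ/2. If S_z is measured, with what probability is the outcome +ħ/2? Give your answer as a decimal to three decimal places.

The +ħ/2 outcome corresponds to |↑⟩. Its amplitude in |ψ⟩ is 3/√14.
P = |3|² / 14 = 9/14.

0.643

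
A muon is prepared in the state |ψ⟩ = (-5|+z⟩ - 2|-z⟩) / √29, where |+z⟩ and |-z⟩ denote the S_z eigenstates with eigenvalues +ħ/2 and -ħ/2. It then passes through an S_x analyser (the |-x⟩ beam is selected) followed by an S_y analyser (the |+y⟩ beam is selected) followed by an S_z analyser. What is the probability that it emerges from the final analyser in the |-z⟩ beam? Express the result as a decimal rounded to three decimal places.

0.039

First analyser (S_x): P(|-x⟩) = |⟨-x|ψ⟩|² = 9/58.
After stage 1 the state is |-x⟩; P(|+y⟩) = |⟨+y|-x⟩|² = 1/2.
After stage 2 the state is |+y⟩; P(|-z⟩) = |⟨-z|+y⟩|² = 1/2.
Joint probability = 9/58 × 1/2 × 1/2 = 0.039.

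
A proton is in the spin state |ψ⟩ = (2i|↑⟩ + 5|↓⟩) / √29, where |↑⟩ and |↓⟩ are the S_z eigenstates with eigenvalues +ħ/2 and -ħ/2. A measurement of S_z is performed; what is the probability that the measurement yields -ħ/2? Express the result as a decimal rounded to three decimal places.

The -ħ/2 outcome corresponds to |↓⟩. Its amplitude in |ψ⟩ is 5/√29.
P = |5|² / 29 = 25/29.

0.862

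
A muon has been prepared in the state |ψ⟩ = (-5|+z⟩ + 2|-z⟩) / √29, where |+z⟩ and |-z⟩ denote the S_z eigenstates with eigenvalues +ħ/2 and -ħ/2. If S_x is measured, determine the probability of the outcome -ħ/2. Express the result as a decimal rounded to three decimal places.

|-x⟩ = (|+z⟩ - |-z⟩)/√2, so ⟨-x|ψ⟩ = (-7) / (√2·√29).
P = |-7|² / 58 = 49/58.

0.845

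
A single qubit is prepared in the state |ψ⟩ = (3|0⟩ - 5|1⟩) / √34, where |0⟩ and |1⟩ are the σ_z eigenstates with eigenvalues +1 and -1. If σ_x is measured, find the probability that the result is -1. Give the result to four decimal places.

0.9412

|-x⟩ = (|0⟩ - |1⟩)/√2, so ⟨-x|ψ⟩ = (8) / (√2·√34).
P = |8|² / 68 = 64/68.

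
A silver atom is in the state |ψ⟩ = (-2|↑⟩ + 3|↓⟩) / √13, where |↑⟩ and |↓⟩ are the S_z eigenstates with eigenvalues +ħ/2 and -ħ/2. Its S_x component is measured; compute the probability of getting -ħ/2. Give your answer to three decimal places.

0.962

|-x⟩ = (|↑⟩ - |↓⟩)/√2, so ⟨-x|ψ⟩ = (-5) / (√2·√13).
P = |-5|² / 26 = 25/26.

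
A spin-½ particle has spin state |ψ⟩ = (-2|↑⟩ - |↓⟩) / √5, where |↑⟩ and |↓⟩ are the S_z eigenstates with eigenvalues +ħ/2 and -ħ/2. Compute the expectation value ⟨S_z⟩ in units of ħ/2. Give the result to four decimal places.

0.6000

⟨σ_z⟩ = |a|² - |b|² divided by |a|²+|b|², with a, b the |↑⟩, |↓⟩ amplitudes.
= (4 - 1)/5 = 3/5.
⟨S_z⟩ = (ħ/2)·⟨σ_z⟩.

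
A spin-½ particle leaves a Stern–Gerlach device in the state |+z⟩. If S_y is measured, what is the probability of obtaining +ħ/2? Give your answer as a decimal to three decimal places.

In the S_z basis, |+z⟩ = |↑⟩ and |+y⟩ = (|↑⟩ + i|↓⟩)/√2.
|⟨+y|+z⟩|² = 1/2.

0.500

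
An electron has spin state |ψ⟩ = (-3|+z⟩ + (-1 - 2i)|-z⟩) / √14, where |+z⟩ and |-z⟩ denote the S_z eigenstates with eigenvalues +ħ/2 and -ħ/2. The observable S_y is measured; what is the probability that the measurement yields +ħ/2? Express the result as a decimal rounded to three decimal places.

|+y⟩ = (|+z⟩ + i|-z⟩)/√2, so ⟨+y|ψ⟩ = (-5 + i) / (√2·√14).
P = |-5 + i|² / 28 = 26/28.

0.929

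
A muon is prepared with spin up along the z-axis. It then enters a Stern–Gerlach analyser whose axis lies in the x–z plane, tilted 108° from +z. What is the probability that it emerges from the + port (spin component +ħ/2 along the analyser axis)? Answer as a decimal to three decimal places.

For spin-½, the probability of finding spin-up along an axis at angle θ to the initial spin direction is cos²(θ/2); spin-down is sin²(θ/2).
θ = 108°, so P = cos²(54°) ≈ 0.345.

0.345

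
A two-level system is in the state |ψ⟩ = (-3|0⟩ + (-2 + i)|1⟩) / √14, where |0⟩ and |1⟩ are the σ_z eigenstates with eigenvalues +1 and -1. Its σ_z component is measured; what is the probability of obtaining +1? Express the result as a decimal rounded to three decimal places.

The +1 outcome corresponds to |0⟩. Its amplitude in |ψ⟩ is -3/√14.
P = |-3|² / 14 = 9/14.

0.643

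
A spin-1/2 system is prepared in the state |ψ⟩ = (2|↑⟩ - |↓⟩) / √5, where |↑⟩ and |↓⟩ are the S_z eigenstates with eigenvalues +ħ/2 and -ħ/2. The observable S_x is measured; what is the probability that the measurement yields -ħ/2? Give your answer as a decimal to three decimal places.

0.900

|-x⟩ = (|↑⟩ - |↓⟩)/√2, so ⟨-x|ψ⟩ = (3) / (√2·√5).
P = |3|² / 10 = 9/10.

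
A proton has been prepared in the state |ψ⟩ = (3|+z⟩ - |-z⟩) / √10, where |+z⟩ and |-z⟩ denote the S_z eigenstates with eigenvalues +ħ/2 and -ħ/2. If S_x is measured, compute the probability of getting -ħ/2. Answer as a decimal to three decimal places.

0.800

|-x⟩ = (|+z⟩ - |-z⟩)/√2, so ⟨-x|ψ⟩ = (4) / (√2·√10).
P = |4|² / 20 = 16/20.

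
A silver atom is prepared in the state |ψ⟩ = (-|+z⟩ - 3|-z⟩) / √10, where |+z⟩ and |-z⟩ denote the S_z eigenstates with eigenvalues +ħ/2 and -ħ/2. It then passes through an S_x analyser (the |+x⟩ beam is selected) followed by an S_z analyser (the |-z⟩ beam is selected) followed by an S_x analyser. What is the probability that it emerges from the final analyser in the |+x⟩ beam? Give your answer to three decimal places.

0.200

First analyser (S_x): P(|+x⟩) = |⟨+x|ψ⟩|² = 16/20.
After stage 1 the state is |+x⟩; P(|-z⟩) = |⟨-z|+x⟩|² = 1/2.
After stage 2 the state is |-z⟩; P(|+x⟩) = |⟨+x|-z⟩|² = 1/2.
Joint probability = 16/20 × 1/2 × 1/2 = 0.200.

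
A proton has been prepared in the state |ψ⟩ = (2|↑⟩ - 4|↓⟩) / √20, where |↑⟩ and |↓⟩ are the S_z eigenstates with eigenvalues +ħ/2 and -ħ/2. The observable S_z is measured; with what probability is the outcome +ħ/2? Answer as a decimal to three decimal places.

0.200

The +ħ/2 outcome corresponds to |↑⟩. Its amplitude in |ψ⟩ is 2/√20.
P = |2|² / 20 = 4/20.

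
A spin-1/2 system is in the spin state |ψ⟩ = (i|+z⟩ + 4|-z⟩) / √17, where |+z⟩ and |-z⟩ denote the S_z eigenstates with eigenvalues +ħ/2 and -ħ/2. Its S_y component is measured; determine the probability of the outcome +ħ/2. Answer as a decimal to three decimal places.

|+y⟩ = (|+z⟩ + i|-z⟩)/√2, so ⟨+y|ψ⟩ = (-3i) / (√2·√17).
P = |-3i|² / 34 = 9/34.

0.265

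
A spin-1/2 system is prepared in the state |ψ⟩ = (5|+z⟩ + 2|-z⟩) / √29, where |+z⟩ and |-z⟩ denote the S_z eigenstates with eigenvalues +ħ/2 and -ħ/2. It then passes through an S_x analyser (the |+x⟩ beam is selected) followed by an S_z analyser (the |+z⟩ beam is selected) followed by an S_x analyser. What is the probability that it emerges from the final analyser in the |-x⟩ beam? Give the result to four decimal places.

First analyser (S_x): P(|+x⟩) = |⟨+x|ψ⟩|² = 49/58.
After stage 1 the state is |+x⟩; P(|+z⟩) = |⟨+z|+x⟩|² = 1/2.
After stage 2 the state is |+z⟩; P(|-x⟩) = |⟨-x|+z⟩|² = 1/2.
Joint probability = 49/58 × 1/2 × 1/2 = 0.2112.

0.2112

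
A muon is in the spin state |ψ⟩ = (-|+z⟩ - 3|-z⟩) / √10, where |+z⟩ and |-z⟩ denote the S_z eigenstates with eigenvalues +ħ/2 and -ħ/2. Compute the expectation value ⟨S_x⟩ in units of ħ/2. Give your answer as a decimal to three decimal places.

0.600

⟨σ_x⟩ = 2 Re(a* b)/(|a|²+|b|²) with a = -1, b = -3.
a* b = 3, so ⟨σ_x⟩ = 6/10.
⟨S_x⟩ = (ħ/2)·⟨σ_x⟩.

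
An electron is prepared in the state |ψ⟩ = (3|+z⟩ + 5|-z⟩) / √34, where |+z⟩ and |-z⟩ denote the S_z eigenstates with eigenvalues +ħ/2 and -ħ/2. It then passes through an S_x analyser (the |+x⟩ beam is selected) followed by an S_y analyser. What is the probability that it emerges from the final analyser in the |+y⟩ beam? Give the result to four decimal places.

0.4706

First analyser (S_x): P(|+x⟩) = |⟨+x|ψ⟩|² = 64/68.
After stage 1 the state is |+x⟩; P(|+y⟩) = |⟨+y|+x⟩|² = 1/2.
Joint probability = 64/68 × 1/2 = 0.4706.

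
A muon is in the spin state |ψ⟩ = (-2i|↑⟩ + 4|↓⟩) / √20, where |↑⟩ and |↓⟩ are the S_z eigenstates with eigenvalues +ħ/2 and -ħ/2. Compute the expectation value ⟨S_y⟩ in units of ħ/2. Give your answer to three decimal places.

0.800

⟨σ_y⟩ = 2 Im(a* b)/(|a|²+|b|²) with a = -2i, b = 4.
a* b = 8i, so ⟨σ_y⟩ = 16/20.
⟨S_y⟩ = (ħ/2)·⟨σ_y⟩.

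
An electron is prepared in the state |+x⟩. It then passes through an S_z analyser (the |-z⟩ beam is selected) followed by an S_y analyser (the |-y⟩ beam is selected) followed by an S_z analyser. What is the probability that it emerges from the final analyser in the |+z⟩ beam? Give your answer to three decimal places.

First analyser (S_z): from |+x⟩, P(|-z⟩) = 1/2.
After stage 1 the state is |-z⟩; P(|-y⟩) = |⟨-y|-z⟩|² = 1/2.
After stage 2 the state is |-y⟩; P(|+z⟩) = |⟨+z|-y⟩|² = 1/2.
Joint probability = 1/2 × 1/2 × 1/2 = 0.125.

0.125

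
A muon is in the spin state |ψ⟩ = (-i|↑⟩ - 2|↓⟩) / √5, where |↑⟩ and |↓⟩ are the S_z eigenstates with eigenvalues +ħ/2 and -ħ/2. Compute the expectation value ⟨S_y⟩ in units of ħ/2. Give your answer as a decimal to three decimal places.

⟨σ_y⟩ = 2 Im(a* b)/(|a|²+|b|²) with a = -i, b = -2.
a* b = -2i, so ⟨σ_y⟩ = -4/5.
⟨S_y⟩ = (ħ/2)·⟨σ_y⟩.

-0.800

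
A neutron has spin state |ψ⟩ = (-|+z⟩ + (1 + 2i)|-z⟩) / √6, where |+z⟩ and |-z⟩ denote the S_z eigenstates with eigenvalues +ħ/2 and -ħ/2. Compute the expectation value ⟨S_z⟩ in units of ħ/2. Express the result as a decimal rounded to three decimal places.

⟨σ_z⟩ = |a|² - |b|² divided by |a|²+|b|², with a, b the |+z⟩, |-z⟩ amplitudes.
= (1 - 5)/6 = -4/6.
⟨S_z⟩ = (ħ/2)·⟨σ_z⟩.

-0.667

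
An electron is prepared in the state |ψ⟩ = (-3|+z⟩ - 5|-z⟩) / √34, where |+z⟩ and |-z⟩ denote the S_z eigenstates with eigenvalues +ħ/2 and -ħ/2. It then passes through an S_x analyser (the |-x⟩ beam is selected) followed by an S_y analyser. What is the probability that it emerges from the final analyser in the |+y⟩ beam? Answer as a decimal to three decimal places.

0.029

First analyser (S_x): P(|-x⟩) = |⟨-x|ψ⟩|² = 4/68.
After stage 1 the state is |-x⟩; P(|+y⟩) = |⟨+y|-x⟩|² = 1/2.
Joint probability = 4/68 × 1/2 = 0.029.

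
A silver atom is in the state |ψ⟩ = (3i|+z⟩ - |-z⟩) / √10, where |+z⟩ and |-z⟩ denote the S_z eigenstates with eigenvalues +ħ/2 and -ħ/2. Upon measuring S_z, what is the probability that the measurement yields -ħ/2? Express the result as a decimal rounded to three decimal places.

The -ħ/2 outcome corresponds to |-z⟩. Its amplitude in |ψ⟩ is -1/√10.
P = |-1|² / 10 = 1/10.

0.100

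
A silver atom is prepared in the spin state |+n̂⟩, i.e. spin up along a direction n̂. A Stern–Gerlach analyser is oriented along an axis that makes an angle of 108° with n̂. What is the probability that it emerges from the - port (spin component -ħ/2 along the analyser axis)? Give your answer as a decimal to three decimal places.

0.655

For spin-½, the probability of finding spin-up along an axis at angle θ to the initial spin direction is cos²(θ/2); spin-down is sin²(θ/2).
θ = 108°, so P = sin²(54°) ≈ 0.655.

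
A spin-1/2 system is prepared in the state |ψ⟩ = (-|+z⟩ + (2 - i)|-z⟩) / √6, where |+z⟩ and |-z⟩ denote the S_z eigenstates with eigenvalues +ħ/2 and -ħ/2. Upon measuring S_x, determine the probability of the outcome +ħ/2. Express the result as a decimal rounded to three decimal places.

0.167

|+x⟩ = (|+z⟩ + |-z⟩)/√2, so ⟨+x|ψ⟩ = (1 - i) / (√2·√6).
P = |1 - i|² / 12 = 2/12.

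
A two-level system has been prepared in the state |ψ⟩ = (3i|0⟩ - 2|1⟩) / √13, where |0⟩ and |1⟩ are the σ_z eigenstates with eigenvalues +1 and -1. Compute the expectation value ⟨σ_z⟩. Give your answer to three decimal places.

⟨σ_z⟩ = |a|² - |b|² divided by |a|²+|b|², with a, b the |0⟩, |1⟩ amplitudes.
= (9 - 4)/13 = 5/13.

0.385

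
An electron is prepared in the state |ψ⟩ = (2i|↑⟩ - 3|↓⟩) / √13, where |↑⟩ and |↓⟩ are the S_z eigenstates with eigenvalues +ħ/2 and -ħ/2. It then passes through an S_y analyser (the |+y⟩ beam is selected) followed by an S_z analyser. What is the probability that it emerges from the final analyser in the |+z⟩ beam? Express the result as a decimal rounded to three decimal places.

First analyser (S_y): P(|+y⟩) = |⟨+y|ψ⟩|² = 25/26.
After stage 1 the state is |+y⟩; P(|+z⟩) = |⟨+z|+y⟩|² = 1/2.
Joint probability = 25/26 × 1/2 = 0.481.

0.481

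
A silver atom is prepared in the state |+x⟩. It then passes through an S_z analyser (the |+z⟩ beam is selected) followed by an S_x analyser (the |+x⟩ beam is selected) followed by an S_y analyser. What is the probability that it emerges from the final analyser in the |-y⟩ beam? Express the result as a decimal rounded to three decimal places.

0.125

First analyser (S_z): from |+x⟩, P(|+z⟩) = 1/2.
After stage 1 the state is |+z⟩; P(|+x⟩) = |⟨+x|+z⟩|² = 1/2.
After stage 2 the state is |+x⟩; P(|-y⟩) = |⟨-y|+x⟩|² = 1/2.
Joint probability = 1/2 × 1/2 × 1/2 = 0.125.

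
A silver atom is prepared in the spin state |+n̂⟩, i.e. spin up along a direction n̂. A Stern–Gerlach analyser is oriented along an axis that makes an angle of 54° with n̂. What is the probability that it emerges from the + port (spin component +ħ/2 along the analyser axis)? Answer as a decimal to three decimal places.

For spin-½, the probability of finding spin-up along an axis at angle θ to the initial spin direction is cos²(θ/2); spin-down is sin²(θ/2).
θ = 54°, so P = cos²(27°) ≈ 0.794.

0.794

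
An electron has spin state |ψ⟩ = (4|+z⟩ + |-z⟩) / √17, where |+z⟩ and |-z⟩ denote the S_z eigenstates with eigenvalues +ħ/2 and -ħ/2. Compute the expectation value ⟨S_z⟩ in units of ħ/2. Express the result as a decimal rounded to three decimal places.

0.882

⟨σ_z⟩ = |a|² - |b|² divided by |a|²+|b|², with a, b the |+z⟩, |-z⟩ amplitudes.
= (16 - 1)/17 = 15/17.
⟨S_z⟩ = (ħ/2)·⟨σ_z⟩.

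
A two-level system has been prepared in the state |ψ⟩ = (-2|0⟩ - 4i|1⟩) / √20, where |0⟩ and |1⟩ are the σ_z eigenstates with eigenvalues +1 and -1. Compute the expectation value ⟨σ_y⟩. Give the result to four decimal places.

0.8000

⟨σ_y⟩ = 2 Im(a* b)/(|a|²+|b|²) with a = -2, b = -4i.
a* b = 8i, so ⟨σ_y⟩ = 16/20.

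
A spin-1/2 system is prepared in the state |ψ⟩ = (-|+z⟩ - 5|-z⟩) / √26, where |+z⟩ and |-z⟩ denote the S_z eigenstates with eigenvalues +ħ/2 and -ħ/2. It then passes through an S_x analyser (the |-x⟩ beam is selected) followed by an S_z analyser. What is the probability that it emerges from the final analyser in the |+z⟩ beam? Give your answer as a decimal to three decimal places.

0.154

First analyser (S_x): P(|-x⟩) = |⟨-x|ψ⟩|² = 16/52.
After stage 1 the state is |-x⟩; P(|+z⟩) = |⟨+z|-x⟩|² = 1/2.
Joint probability = 16/52 × 1/2 = 0.154.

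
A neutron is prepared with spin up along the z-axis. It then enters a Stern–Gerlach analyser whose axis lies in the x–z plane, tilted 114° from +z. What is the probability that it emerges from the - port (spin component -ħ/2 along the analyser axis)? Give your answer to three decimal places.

For spin-½, the probability of finding spin-up along an axis at angle θ to the initial spin direction is cos²(θ/2); spin-down is sin²(θ/2).
θ = 114°, so P = sin²(57°) ≈ 0.703.

0.703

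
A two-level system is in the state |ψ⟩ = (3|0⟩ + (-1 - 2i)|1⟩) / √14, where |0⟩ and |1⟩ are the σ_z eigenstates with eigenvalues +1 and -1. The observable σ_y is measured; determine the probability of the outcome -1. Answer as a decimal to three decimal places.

0.929

|-y⟩ = (|0⟩ - i|1⟩)/√2, so ⟨-y|ψ⟩ = (5 - i) / (√2·√14).
P = |5 - i|² / 28 = 26/28.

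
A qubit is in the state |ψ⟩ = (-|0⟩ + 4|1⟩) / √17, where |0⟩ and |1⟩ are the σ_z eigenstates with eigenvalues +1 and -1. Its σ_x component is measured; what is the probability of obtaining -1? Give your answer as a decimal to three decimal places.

|-x⟩ = (|0⟩ - |1⟩)/√2, so ⟨-x|ψ⟩ = (-5) / (√2·√17).
P = |-5|² / 34 = 25/34.

0.735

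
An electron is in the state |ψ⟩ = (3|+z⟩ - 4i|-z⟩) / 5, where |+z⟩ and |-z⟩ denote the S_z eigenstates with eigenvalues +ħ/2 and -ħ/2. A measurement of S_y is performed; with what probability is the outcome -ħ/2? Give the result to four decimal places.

|-y⟩ = (|+z⟩ - i|-z⟩)/√2, so ⟨-y|ψ⟩ = (7) / (√2·5).
P = |7|² / 50 = 49/50.

0.9800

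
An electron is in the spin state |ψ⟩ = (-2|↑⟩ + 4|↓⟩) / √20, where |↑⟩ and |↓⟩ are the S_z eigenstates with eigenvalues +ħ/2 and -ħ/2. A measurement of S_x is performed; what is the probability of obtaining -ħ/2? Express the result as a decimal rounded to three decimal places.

0.900

|-x⟩ = (|↑⟩ - |↓⟩)/√2, so ⟨-x|ψ⟩ = (-6) / (√2·√20).
P = |-6|² / 40 = 36/40.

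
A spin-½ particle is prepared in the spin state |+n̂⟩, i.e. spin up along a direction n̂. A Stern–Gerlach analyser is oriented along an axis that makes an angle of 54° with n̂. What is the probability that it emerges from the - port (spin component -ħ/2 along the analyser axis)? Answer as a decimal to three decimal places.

For spin-½, the probability of finding spin-up along an axis at angle θ to the initial spin direction is cos²(θ/2); spin-down is sin²(θ/2).
θ = 54°, so P = sin²(27°) ≈ 0.206.

0.206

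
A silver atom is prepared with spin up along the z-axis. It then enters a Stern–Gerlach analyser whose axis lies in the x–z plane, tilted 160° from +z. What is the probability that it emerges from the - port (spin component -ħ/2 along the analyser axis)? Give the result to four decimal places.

0.9698

For spin-½, the probability of finding spin-up along an axis at angle θ to the initial spin direction is cos²(θ/2); spin-down is sin²(θ/2).
θ = 160°, so P = sin²(80°) ≈ 0.9698.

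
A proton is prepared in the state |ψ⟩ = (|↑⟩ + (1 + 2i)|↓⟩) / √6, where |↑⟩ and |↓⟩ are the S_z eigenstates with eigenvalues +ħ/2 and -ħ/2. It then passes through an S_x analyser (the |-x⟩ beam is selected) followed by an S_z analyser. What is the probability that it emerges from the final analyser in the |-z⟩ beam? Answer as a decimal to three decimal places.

First analyser (S_x): P(|-x⟩) = |⟨-x|ψ⟩|² = 4/12.
After stage 1 the state is |-x⟩; P(|-z⟩) = |⟨-z|-x⟩|² = 1/2.
Joint probability = 4/12 × 1/2 = 0.167.

0.167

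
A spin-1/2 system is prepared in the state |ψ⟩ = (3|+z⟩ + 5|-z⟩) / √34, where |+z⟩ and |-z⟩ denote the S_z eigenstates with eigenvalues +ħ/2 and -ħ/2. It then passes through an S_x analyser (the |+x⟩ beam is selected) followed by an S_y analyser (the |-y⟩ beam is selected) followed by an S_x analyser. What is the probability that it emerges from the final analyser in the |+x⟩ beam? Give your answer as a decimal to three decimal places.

First analyser (S_x): P(|+x⟩) = |⟨+x|ψ⟩|² = 64/68.
After stage 1 the state is |+x⟩; P(|-y⟩) = |⟨-y|+x⟩|² = 1/2.
After stage 2 the state is |-y⟩; P(|+x⟩) = |⟨+x|-y⟩|² = 1/2.
Joint probability = 64/68 × 1/2 × 1/2 = 0.235.

0.235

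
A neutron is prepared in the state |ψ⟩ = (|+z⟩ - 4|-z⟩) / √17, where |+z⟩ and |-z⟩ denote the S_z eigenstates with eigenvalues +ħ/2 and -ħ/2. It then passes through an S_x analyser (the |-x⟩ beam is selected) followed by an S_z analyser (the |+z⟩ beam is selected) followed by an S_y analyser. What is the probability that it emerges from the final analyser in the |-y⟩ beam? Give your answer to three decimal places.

First analyser (S_x): P(|-x⟩) = |⟨-x|ψ⟩|² = 25/34.
After stage 1 the state is |-x⟩; P(|+z⟩) = |⟨+z|-x⟩|² = 1/2.
After stage 2 the state is |+z⟩; P(|-y⟩) = |⟨-y|+z⟩|² = 1/2.
Joint probability = 25/34 × 1/2 × 1/2 = 0.184.

0.184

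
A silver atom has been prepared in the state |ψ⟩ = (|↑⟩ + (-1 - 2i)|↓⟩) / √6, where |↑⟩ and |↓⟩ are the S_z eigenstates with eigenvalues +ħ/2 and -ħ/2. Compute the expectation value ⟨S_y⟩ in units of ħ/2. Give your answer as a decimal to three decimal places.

-0.667

⟨σ_y⟩ = 2 Im(a* b)/(|a|²+|b|²) with a = 1, b = (-1 - 2i).
a* b = (-1 - 2i), so ⟨σ_y⟩ = -4/6.
⟨S_y⟩ = (ħ/2)·⟨σ_y⟩.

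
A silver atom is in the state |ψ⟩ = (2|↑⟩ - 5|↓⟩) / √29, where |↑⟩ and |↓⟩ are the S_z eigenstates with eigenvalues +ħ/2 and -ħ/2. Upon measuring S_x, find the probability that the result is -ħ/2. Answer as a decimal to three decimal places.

|-x⟩ = (|↑⟩ - |↓⟩)/√2, so ⟨-x|ψ⟩ = (7) / (√2·√29).
P = |7|² / 58 = 49/58.

0.845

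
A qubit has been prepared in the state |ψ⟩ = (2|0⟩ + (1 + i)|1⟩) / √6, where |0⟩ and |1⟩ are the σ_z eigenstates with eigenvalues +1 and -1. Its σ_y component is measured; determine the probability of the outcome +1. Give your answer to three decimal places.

|+y⟩ = (|0⟩ + i|1⟩)/√2, so ⟨+y|ψ⟩ = (3 - i) / (√2·√6).
P = |3 - i|² / 12 = 10/12.

0.833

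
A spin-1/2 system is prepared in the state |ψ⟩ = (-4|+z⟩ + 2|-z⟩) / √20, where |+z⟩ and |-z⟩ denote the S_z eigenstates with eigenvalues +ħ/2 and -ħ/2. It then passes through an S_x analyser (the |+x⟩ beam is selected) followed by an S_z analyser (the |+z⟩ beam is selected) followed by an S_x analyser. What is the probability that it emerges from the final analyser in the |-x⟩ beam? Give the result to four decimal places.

0.0250

First analyser (S_x): P(|+x⟩) = |⟨+x|ψ⟩|² = 4/40.
After stage 1 the state is |+x⟩; P(|+z⟩) = |⟨+z|+x⟩|² = 1/2.
After stage 2 the state is |+z⟩; P(|-x⟩) = |⟨-x|+z⟩|² = 1/2.
Joint probability = 4/40 × 1/2 × 1/2 = 0.0250.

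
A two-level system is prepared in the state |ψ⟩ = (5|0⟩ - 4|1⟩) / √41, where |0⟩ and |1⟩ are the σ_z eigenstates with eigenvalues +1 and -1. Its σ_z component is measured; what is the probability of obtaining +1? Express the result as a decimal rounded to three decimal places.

0.610

The +1 outcome corresponds to |0⟩. Its amplitude in |ψ⟩ is 5/√41.
P = |5|² / 41 = 25/41.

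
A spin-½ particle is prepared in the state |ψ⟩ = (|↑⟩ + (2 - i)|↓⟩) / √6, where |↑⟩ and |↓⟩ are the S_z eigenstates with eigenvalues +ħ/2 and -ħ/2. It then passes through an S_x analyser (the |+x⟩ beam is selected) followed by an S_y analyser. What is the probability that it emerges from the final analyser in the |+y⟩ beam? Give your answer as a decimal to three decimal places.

First analyser (S_x): P(|+x⟩) = |⟨+x|ψ⟩|² = 10/12.
After stage 1 the state is |+x⟩; P(|+y⟩) = |⟨+y|+x⟩|² = 1/2.
Joint probability = 10/12 × 1/2 = 0.417.

0.417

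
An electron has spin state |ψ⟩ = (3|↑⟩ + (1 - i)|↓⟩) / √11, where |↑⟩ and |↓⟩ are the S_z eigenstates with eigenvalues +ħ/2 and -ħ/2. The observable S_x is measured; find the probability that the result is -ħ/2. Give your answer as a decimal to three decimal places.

0.227

|-x⟩ = (|↑⟩ - |↓⟩)/√2, so ⟨-x|ψ⟩ = (2 + i) / (√2·√11).
P = |2 + i|² / 22 = 5/22.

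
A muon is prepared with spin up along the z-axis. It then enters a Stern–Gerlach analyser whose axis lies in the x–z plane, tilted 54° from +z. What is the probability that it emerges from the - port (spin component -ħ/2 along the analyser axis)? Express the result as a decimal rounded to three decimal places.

0.206

For spin-½, the probability of finding spin-up along an axis at angle θ to the initial spin direction is cos²(θ/2); spin-down is sin²(θ/2).
θ = 54°, so P = sin²(27°) ≈ 0.206.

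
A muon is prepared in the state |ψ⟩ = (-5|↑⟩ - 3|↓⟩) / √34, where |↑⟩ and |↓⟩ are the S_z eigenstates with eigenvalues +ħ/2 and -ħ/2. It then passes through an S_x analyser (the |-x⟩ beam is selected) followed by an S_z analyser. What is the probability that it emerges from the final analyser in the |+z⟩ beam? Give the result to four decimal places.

0.0294

First analyser (S_x): P(|-x⟩) = |⟨-x|ψ⟩|² = 4/68.
After stage 1 the state is |-x⟩; P(|+z⟩) = |⟨+z|-x⟩|² = 1/2.
Joint probability = 4/68 × 1/2 = 0.0294.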